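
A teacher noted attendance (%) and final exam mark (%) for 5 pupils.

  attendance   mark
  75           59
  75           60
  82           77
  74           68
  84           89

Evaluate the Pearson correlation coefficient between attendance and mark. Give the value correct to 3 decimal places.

n = 5, Σx = 390, Σy = 353, Σx² = 30506, Σy² = 25555, Σxy = 27747
nΣxy − ΣxΣy = 138735 − 137670 = 1065
nΣx² − (Σx)² = 152530 − 152100 = 430; nΣy² − (Σy)² = 127775 − 124609 = 3166
r = 1065 / √(430 × 3166) = 1065 / 1166.7819 ≈ 0.913

0.913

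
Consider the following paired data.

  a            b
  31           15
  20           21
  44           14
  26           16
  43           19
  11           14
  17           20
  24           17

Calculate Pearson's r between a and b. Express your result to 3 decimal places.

n = 8, Σa = 216, Σb = 136, Σa² = 6808, Σb² = 2364, Σab = 3636
nΣab − ΣaΣb = 29088 − 29376 = -288
nΣa² − (Σa)² = 54464 − 46656 = 7808; nΣb² − (Σb)² = 18912 − 18496 = 416
r = -288 / √(7808 × 416) = -288 / 1802.2564 ≈ -0.160

-0.160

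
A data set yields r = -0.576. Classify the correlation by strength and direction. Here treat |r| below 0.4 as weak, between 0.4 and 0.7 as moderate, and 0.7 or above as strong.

r = -0.576 < 0 so the relationship is negative.
|r| = 0.576, which falls in the moderate range.

moderate negative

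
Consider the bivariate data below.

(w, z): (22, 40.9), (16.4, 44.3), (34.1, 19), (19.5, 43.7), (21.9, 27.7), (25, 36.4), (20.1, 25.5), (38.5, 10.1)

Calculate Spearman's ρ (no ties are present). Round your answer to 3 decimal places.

-0.786

Rank w: 5, 1, 7, 2, 4, 6, 3, 8
Rank z: 6, 8, 2, 7, 4, 5, 3, 1
d = rank(w) − rank(z): -1, -7, 5, -5, 0, 1, 0, 7; Σd² = 150
ρ = 1 − 6Σd² / [n(n²−1)] = 1 − 6×150 / (8×63) = 1 − 900/504 ≈ -0.786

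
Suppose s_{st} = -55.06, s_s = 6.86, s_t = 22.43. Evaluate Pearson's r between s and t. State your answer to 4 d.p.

-0.3578

r = Cov(s,t) / (s_s · s_t) = -55.06 / (6.86 × 22.43)
  = -55.06 / 153.8698 ≈ -0.3578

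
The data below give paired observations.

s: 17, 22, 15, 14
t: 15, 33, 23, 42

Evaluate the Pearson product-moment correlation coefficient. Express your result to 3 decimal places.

n = 4, Σs = 68, Σt = 113, Σs² = 1194, Σt² = 3607, Σst = 1914
nΣst − ΣsΣt = 7656 − 7684 = -28
nΣs² − (Σs)² = 4776 − 4624 = 152; nΣt² − (Σt)² = 14428 − 12769 = 1659
r = -28 / √(152 × 1659) = -28 / 502.1633 ≈ -0.056

-0.056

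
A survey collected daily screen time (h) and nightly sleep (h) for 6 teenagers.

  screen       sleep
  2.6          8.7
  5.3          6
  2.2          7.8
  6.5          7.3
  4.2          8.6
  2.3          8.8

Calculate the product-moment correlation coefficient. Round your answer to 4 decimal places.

-0.6521

n = 6, Σx = 23.1, Σy = 47.2, Σx² = 104.87, Σy² = 377.22, Σxy = 175.39
nΣxy − ΣxΣy = 1052.34 − 1090.32 = -37.98
nΣx² − (Σx)² = 629.22 − 533.61 = 95.61; nΣy² − (Σy)² = 2263.32 − 2227.84 = 35.48
r = -37.98 / √(95.61 × 35.48) = -37.98 / 58.2430 ≈ -0.6521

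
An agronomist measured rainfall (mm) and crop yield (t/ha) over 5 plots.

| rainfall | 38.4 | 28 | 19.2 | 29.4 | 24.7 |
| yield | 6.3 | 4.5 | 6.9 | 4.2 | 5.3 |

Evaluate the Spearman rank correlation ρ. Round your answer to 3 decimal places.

Rank rainfall: 5, 3, 1, 4, 2
Rank yield: 4, 2, 5, 1, 3
d = rank(rainfall) − rank(yield): 1, 1, -4, 3, -1; Σd² = 28
ρ = 1 − 6Σd² / [n(n²−1)] = 1 − 6×28 / (5×24) = 1 − 168/120 ≈ -0.400

-0.400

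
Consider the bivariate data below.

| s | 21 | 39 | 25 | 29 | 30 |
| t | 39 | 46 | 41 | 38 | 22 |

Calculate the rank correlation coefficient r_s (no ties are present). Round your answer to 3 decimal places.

Rank s: 1, 5, 2, 3, 4
Rank t: 3, 5, 4, 2, 1
d = rank(s) − rank(t): -2, 0, -2, 1, 3; Σd² = 18
ρ = 1 − 6Σd² / [n(n²−1)] = 1 − 6×18 / (5×24) = 1 − 108/120 ≈ 0.100

0.100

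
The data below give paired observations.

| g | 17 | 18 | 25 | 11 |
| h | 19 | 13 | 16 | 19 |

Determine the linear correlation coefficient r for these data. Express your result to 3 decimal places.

-0.470

n = 4, Σg = 71, Σh = 67, Σg² = 1359, Σh² = 1147, Σgh = 1166
nΣgh − ΣgΣh = 4664 − 4757 = -93
nΣg² − (Σg)² = 5436 − 5041 = 395; nΣh² − (Σh)² = 4588 − 4489 = 99
r = -93 / √(395 × 99) = -93 / 197.7498 ≈ -0.470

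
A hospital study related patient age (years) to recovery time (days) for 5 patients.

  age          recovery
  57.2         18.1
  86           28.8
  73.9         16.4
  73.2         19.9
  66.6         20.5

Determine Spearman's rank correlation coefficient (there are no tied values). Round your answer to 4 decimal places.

Rank age: 1, 5, 4, 3, 2
Rank recovery: 2, 5, 1, 3, 4
d = rank(age) − rank(recovery): -1, 0, 3, 0, -2; Σd² = 14
ρ = 1 − 6Σd² / [n(n²−1)] = 1 − 6×14 / (5×24) = 1 − 84/120 ≈ 0.3000

0.3000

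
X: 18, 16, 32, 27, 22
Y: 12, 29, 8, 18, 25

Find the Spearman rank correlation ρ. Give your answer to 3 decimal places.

-0.700

Rank X: 2, 1, 5, 4, 3
Rank Y: 2, 5, 1, 3, 4
d = rank(X) − rank(Y): 0, -4, 4, 1, -1; Σd² = 34
ρ = 1 − 6Σd² / [n(n²−1)] = 1 − 6×34 / (5×24) = 1 − 204/120 ≈ -0.700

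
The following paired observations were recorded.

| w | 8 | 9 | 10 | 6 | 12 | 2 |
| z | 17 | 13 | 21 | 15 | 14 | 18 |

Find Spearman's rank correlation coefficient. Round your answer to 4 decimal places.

Rank w: 3, 4, 5, 2, 6, 1
Rank z: 4, 1, 6, 3, 2, 5
d = rank(w) − rank(z): -1, 3, -1, -1, 4, -4; Σd² = 44
ρ = 1 − 6Σd² / [n(n²−1)] = 1 − 6×44 / (6×35) = 1 − 264/210 ≈ -0.2571

-0.2571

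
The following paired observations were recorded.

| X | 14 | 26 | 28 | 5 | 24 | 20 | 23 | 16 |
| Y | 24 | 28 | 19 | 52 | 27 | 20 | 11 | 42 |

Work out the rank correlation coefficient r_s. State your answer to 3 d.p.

Rank X: 2, 7, 8, 1, 6, 4, 5, 3
Rank Y: 4, 6, 2, 8, 5, 3, 1, 7
d = rank(X) − rank(Y): -2, 1, 6, -7, 1, 1, 4, -4; Σd² = 124
ρ = 1 − 6Σd² / [n(n²−1)] = 1 − 6×124 / (8×63) = 1 − 744/504 ≈ -0.476

-0.476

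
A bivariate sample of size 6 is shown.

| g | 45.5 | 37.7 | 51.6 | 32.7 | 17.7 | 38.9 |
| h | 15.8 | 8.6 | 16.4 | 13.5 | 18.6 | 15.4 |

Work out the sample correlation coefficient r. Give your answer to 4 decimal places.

-0.1952

n = 6, Σg = 224.1, Σh = 88.3, Σg² = 9049.89, Σh² = 1357.93, Σgh = 3259.09
nΣgh − ΣgΣh = 19554.54 − 19788.03 = -233.49
nΣg² − (Σg)² = 54299.34 − 50220.81 = 4078.53; nΣh² − (Σh)² = 8147.58 − 7796.89 = 350.69
r = -233.49 / √(4078.53 × 350.69) = -233.49 / 1195.9514 ≈ -0.1952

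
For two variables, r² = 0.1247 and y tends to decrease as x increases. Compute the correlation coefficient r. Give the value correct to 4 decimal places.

|r| = √0.1247 = 0.3531
The association is negative, so r = −0.3531.

-0.3531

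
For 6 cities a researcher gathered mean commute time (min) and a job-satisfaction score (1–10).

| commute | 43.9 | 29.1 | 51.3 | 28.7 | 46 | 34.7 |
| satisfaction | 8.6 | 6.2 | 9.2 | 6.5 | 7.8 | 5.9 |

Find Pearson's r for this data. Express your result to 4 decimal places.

0.9044

n = 6, Σx = 233.7, Σy = 44.2, Σx² = 9549.49, Σy² = 334.94, Σxy = 1780
nΣxy − ΣxΣy = 10680 − 10329.54 = 350.46
nΣx² − (Σx)² = 57296.94 − 54615.69 = 2681.25; nΣy² − (Σy)² = 2009.64 − 1953.64 = 56
r = 350.46 / √(2681.25 × 56) = 350.46 / 387.4919 ≈ 0.9044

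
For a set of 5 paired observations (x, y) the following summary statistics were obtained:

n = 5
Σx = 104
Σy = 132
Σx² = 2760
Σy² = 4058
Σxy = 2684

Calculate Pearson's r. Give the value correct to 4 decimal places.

-0.1053

r = (nΣxy − ΣxΣy) / √[(nΣx² − (Σx)²)(nΣy² − (Σy)²)]
Numerator: 5×2684 − 104×132 = -308
Denominator: √[(13800 − 10816)(20290 − 17424)] = √[2984 × 2866] = 2924.4049
r = -308 / 2924.4049 ≈ -0.1053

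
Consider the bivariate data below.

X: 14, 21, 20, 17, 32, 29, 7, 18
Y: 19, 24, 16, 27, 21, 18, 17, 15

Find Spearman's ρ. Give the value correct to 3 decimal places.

0.167

Rank X: 2, 6, 5, 3, 8, 7, 1, 4
Rank Y: 5, 7, 2, 8, 6, 4, 3, 1
d = rank(X) − rank(Y): -3, -1, 3, -5, 2, 3, -2, 3; Σd² = 70
ρ = 1 − 6Σd² / [n(n²−1)] = 1 − 6×70 / (8×63) = 1 − 420/504 ≈ 0.167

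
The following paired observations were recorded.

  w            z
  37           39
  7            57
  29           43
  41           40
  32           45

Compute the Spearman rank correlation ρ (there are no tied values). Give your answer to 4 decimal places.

Rank w: 4, 1, 2, 5, 3
Rank z: 1, 5, 3, 2, 4
d = rank(w) − rank(z): 3, -4, -1, 3, -1; Σd² = 36
ρ = 1 − 6Σd² / [n(n²−1)] = 1 − 6×36 / (5×24) = 1 − 216/120 ≈ -0.8000

-0.8000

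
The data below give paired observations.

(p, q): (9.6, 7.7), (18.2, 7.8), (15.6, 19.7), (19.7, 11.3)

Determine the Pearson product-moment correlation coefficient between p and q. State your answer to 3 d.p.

n = 4, Σp = 63.1, Σq = 46.5, Σp² = 1054.85, Σq² = 635.91, Σpq = 745.81
nΣpq − ΣpΣq = 2983.24 − 2934.15 = 49.09
nΣp² − (Σp)² = 4219.4 − 3981.61 = 237.79; nΣq² − (Σq)² = 2543.64 − 2162.25 = 381.39
r = 49.09 / √(237.79 × 381.39) = 49.09 / 301.1490 ≈ 0.163

0.163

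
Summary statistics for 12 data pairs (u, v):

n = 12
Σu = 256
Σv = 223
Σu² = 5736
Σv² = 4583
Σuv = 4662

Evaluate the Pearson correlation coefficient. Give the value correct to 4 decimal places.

r = (nΣuv − ΣuΣv) / √[(nΣu² − (Σu)²)(nΣv² − (Σv)²)]
Numerator: 12×4662 − 256×223 = -1144
Denominator: √[(68832 − 65536)(54996 − 49729)] = √[3296 × 5267] = 4166.5372
r = -1144 / 4166.5372 ≈ -0.2746

-0.2746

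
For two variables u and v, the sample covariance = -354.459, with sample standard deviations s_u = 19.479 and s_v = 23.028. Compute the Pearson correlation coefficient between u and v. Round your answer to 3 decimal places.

-0.790

r = Cov(u,v) / (s_u · s_v) = -354.459 / (19.479 × 23.028)
  = -354.459 / 448.5624 ≈ -0.790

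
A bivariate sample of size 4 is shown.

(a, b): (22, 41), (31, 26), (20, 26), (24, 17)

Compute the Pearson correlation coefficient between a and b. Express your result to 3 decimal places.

n = 4, Σa = 97, Σb = 110, Σa² = 2421, Σb² = 3322, Σab = 2636
nΣab − ΣaΣb = 10544 − 10670 = -126
nΣa² − (Σa)² = 9684 − 9409 = 275; nΣb² − (Σb)² = 13288 − 12100 = 1188
r = -126 / √(275 × 1188) = -126 / 571.5768 ≈ -0.220

-0.220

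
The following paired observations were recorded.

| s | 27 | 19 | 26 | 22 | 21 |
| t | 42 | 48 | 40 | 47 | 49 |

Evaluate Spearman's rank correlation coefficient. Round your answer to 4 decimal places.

-0.8000

Rank s: 5, 1, 4, 3, 2
Rank t: 2, 4, 1, 3, 5
d = rank(s) − rank(t): 3, -3, 3, 0, -3; Σd² = 36
ρ = 1 − 6Σd² / [n(n²−1)] = 1 − 6×36 / (5×24) = 1 − 216/120 ≈ -0.8000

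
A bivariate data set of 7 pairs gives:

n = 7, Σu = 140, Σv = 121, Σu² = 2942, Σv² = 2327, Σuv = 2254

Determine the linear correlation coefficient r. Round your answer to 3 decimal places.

r = (nΣuv − ΣuΣv) / √[(nΣu² − (Σu)²)(nΣv² − (Σv)²)]
Numerator: 7×2254 − 140×121 = -1162
Denominator: √[(20594 − 19600)(16289 − 14641)] = √[994 × 1648] = 1279.8875
r = -1162 / 1279.8875 ≈ -0.908

-0.908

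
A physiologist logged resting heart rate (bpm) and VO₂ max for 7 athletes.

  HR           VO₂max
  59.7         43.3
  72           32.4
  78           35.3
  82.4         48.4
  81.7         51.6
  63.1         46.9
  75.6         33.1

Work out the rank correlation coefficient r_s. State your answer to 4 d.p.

Rank HR: 1, 3, 5, 7, 6, 2, 4
Rank VO₂max: 4, 1, 3, 6, 7, 5, 2
d = rank(HR) − rank(VO₂max): -3, 2, 2, 1, -1, -3, 2; Σd² = 32
ρ = 1 − 6Σd² / [n(n²−1)] = 1 − 6×32 / (7×48) = 1 − 192/336 ≈ 0.4286

0.4286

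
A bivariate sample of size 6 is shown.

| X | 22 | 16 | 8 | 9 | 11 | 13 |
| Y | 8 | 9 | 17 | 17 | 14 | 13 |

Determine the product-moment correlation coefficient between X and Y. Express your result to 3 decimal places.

n = 6, ΣX = 79, ΣY = 78, ΣX² = 1175, ΣY² = 1088, ΣXY = 932
nΣXY − ΣXΣY = 5592 − 6162 = -570
nΣX² − (ΣX)² = 7050 − 6241 = 809; nΣY² − (ΣY)² = 6528 − 6084 = 444
r = -570 / √(809 × 444) = -570 / 599.3296 ≈ -0.951

-0.951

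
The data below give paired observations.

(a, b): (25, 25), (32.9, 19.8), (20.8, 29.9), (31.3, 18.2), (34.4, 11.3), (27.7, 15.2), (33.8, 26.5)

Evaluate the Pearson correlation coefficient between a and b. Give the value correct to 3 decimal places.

-0.583

n = 7, Σa = 205.9, Σb = 145.9, Σa² = 6212.83, Σb² = 3303.27, Σab = 4173.46
nΣab − ΣaΣb = 29214.22 − 30040.81 = -826.59
nΣa² − (Σa)² = 43489.81 − 42394.81 = 1095; nΣb² − (Σb)² = 23122.89 − 21286.81 = 1836.08
r = -826.59 / √(1095 × 1836.08) = -826.59 / 1417.9237 ≈ -0.583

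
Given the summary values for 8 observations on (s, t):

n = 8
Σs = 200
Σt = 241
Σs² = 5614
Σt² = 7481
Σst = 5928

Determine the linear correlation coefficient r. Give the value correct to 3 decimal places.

r = (nΣst − ΣsΣt) / √[(nΣs² − (Σs)²)(nΣt² − (Σt)²)]
Numerator: 8×5928 − 200×241 = -776
Denominator: √[(44912 − 40000)(59848 − 58081)] = √[4912 × 1767] = 2946.0998
r = -776 / 2946.0998 ≈ -0.263

-0.263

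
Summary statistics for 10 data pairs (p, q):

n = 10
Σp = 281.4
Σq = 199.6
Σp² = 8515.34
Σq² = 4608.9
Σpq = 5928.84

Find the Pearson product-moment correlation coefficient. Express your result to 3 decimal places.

r = (nΣpq − ΣpΣq) / √[(nΣp² − (Σp)²)(nΣq² − (Σq)²)]
Numerator: 10×5928.84 − 281.4×199.6 = 3120.96
Denominator: √[(85153.4 − 79185.96)(46089 − 39840.16)] = √[5967.44 × 6248.84] = 6106.5193
r = 3120.96 / 6106.5193 ≈ 0.511

0.511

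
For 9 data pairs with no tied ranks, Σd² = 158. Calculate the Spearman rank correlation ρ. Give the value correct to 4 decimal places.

ρ = 1 − 6Σd² / [n(n²−1)] = 1 − 6×158 / (9×80)
  = 1 − 948/720 = 1 − 1.31667 ≈ -0.3167

-0.3167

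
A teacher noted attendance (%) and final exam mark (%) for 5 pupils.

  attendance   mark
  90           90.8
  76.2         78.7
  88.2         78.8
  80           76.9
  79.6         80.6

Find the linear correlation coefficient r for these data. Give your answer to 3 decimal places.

n = 5, Σx = 414, Σy = 405.8, Σx² = 34421.84, Σy² = 33057.74, Σxy = 33686.86
nΣxy − ΣxΣy = 168434.3 − 168001.2 = 433.1
nΣx² − (Σx)² = 172109.2 − 171396 = 713.2; nΣy² − (Σy)² = 165288.7 − 164673.64 = 615.06
r = 433.1 / √(713.2 × 615.06) = 433.1 / 662.3147 ≈ 0.654

0.654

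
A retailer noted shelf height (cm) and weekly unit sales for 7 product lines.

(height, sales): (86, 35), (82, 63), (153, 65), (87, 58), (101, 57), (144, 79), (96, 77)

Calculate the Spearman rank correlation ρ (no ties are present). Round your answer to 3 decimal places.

Rank height: 2, 1, 7, 3, 5, 6, 4
Rank sales: 1, 4, 5, 3, 2, 7, 6
d = rank(height) − rank(sales): 1, -3, 2, 0, 3, -1, -2; Σd² = 28
ρ = 1 − 6Σd² / [n(n²−1)] = 1 − 6×28 / (7×48) = 1 − 168/336 ≈ 0.500

0.500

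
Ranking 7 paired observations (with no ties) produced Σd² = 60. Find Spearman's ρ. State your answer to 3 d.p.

ρ = 1 − 6Σd² / [n(n²−1)] = 1 − 6×60 / (7×48)
  = 1 − 360/336 = 1 − 1.0714 ≈ -0.071

-0.071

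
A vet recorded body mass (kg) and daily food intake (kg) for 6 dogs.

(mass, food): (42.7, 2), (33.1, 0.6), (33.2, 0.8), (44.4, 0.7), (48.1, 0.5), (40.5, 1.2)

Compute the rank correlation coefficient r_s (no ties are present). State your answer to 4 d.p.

Rank mass: 4, 1, 2, 5, 6, 3
Rank food: 6, 2, 4, 3, 1, 5
d = rank(mass) − rank(food): -2, -1, -2, 2, 5, -2; Σd² = 42
ρ = 1 − 6Σd² / [n(n²−1)] = 1 − 6×42 / (6×35) = 1 − 252/210 ≈ -0.2000

-0.2000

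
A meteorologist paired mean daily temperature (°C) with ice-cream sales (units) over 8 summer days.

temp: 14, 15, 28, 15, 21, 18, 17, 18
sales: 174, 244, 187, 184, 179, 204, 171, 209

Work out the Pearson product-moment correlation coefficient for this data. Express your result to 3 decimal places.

-0.172

n = 8, Σx = 146, Σy = 1552, Σx² = 2808, Σy² = 305216, Σxy = 28192
nΣxy − ΣxΣy = 225536 − 226592 = -1056
nΣx² − (Σx)² = 22464 − 21316 = 1148; nΣy² − (Σy)² = 2441728 − 2408704 = 33024
r = -1056 / √(1148 × 33024) = -1056 / 6157.2357 ≈ -0.172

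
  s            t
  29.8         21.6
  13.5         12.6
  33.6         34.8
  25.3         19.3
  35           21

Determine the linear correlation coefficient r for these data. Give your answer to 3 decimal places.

0.741

n = 5, Σs = 137.2, Σt = 109.3, Σs² = 4064.34, Σt² = 2649.85, Σst = 3206.35
nΣst − ΣsΣt = 16031.75 − 14995.96 = 1035.79
nΣs² − (Σs)² = 20321.7 − 18823.84 = 1497.86; nΣt² − (Σt)² = 13249.25 − 11946.49 = 1302.76
r = 1035.79 / √(1497.86 × 1302.76) = 1035.79 / 1396.9080 ≈ 0.741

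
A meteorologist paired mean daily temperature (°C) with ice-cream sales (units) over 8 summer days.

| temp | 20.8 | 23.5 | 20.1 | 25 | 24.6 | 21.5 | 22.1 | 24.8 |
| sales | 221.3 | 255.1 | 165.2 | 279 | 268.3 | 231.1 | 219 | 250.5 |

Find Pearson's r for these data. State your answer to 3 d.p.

n = 8, Σx = 182.4, Σy = 1889.5, Σx² = 4184.76, Σy² = 455285.09, Σxy = 43514.54
nΣxy − ΣxΣy = 348116.32 − 344644.8 = 3471.52
nΣx² − (Σx)² = 33478.08 − 33269.76 = 208.32; nΣy² − (Σy)² = 3642280.72 − 3570210.25 = 72070.47
r = 3471.52 / √(208.32 × 72070.47) = 3471.52 / 3874.7542 ≈ 0.896

0.896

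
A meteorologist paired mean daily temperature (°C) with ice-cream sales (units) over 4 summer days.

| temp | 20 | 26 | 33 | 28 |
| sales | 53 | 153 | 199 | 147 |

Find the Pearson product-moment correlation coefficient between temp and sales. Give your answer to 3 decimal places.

n = 4, Σx = 107, Σy = 552, Σx² = 2949, Σy² = 87428, Σxy = 15721
nΣxy − ΣxΣy = 62884 − 59064 = 3820
nΣx² − (Σx)² = 11796 − 11449 = 347; nΣy² − (Σy)² = 349712 − 304704 = 45008
r = 3820 / √(347 × 45008) = 3820 / 3951.9332 ≈ 0.967

0.967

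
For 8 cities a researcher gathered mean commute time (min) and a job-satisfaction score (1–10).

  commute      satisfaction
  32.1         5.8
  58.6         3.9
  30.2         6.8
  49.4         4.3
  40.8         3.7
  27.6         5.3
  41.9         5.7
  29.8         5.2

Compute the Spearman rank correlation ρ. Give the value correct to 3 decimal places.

Rank commute: 4, 8, 3, 7, 5, 1, 6, 2
Rank satisfaction: 7, 2, 8, 3, 1, 5, 6, 4
d = rank(commute) − rank(satisfaction): -3, 6, -5, 4, 4, -4, 0, -2; Σd² = 122
ρ = 1 − 6Σd² / [n(n²−1)] = 1 − 6×122 / (8×63) = 1 − 732/504 ≈ -0.452

-0.452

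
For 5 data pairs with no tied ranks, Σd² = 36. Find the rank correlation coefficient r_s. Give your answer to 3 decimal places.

ρ = 1 − 6Σd² / [n(n²−1)] = 1 − 6×36 / (5×24)
  = 1 − 216/120 = 1 − 1.8000 ≈ -0.800

-0.800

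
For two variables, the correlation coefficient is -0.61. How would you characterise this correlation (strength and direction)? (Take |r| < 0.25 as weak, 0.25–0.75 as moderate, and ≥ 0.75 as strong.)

moderate negative

r = -0.61 < 0 so the relationship is negative.
|r| = 0.61, which falls in the moderate range.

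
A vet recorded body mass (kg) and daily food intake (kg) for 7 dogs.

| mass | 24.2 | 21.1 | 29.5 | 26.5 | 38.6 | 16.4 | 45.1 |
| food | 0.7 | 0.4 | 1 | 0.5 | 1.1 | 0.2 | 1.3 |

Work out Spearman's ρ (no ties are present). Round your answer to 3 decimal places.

Rank mass: 3, 2, 5, 4, 6, 1, 7
Rank food: 4, 2, 5, 3, 6, 1, 7
d = rank(mass) − rank(food): -1, 0, 0, 1, 0, 0, 0; Σd² = 2
ρ = 1 − 6Σd² / [n(n²−1)] = 1 − 6×2 / (7×48) = 1 − 12/336 ≈ 0.964

0.964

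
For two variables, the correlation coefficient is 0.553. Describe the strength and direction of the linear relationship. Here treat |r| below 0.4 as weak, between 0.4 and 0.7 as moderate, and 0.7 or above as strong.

moderate positive

r = 0.553 > 0 so the relationship is positive.
|r| = 0.553, which falls in the moderate range.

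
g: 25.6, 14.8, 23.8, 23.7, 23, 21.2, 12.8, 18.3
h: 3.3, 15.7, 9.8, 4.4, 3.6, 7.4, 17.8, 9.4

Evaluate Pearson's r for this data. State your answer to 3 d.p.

-0.919

n = 8, Σg = 163.2, Σh = 71.4, Σg² = 3479.7, Σh² = 845.7, Σgh = 1293.9
nΣgh − ΣgΣh = 10351.2 − 11652.48 = -1301.28
nΣg² − (Σg)² = 27837.6 − 26634.24 = 1203.36; nΣh² − (Σh)² = 6765.6 − 5097.96 = 1667.64
r = -1301.28 / √(1203.36 × 1667.64) = -1301.28 / 1416.6055 ≈ -0.919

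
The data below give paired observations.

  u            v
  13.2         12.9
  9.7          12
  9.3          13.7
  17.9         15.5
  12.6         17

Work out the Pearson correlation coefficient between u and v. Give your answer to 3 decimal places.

0.507

n = 5, Σu = 62.7, Σv = 71.1, Σu² = 833.99, Σv² = 1027.35, Σuv = 905.74
nΣuv − ΣuΣv = 4528.7 − 4457.97 = 70.73
nΣu² − (Σu)² = 4169.95 − 3931.29 = 238.66; nΣv² − (Σv)² = 5136.75 − 5055.21 = 81.54
r = 70.73 / √(238.66 × 81.54) = 70.73 / 139.5003 ≈ 0.507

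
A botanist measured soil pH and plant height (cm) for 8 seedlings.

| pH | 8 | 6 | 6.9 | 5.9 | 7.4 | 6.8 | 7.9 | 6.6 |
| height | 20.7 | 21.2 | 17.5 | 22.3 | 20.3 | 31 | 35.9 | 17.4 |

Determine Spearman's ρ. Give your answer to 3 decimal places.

Rank pH: 8, 2, 5, 1, 6, 4, 7, 3
Rank height: 4, 5, 2, 6, 3, 7, 8, 1
d = rank(pH) − rank(height): 4, -3, 3, -5, 3, -3, -1, 2; Σd² = 82
ρ = 1 − 6Σd² / [n(n²−1)] = 1 − 6×82 / (8×63) = 1 − 492/504 ≈ 0.024

0.024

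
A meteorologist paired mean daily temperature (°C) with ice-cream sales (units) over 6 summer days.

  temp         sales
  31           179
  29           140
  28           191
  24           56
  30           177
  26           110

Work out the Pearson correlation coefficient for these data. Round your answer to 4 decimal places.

n = 6, Σx = 168, Σy = 853, Σx² = 4738, Σy² = 134687, Σxy = 24471
nΣxy − ΣxΣy = 146826 − 143304 = 3522
nΣx² − (Σx)² = 28428 − 28224 = 204; nΣy² − (Σy)² = 808122 − 727609 = 80513
r = 3522 / √(204 × 80513) = 3522 / 4052.7339 ≈ 0.8690

0.8690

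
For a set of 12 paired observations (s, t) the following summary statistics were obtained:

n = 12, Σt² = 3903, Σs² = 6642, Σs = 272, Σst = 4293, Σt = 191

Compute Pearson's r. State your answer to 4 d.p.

-0.0567

r = (nΣst − ΣsΣt) / √[(nΣs² − (Σs)²)(nΣt² − (Σt)²)]
Numerator: 12×4293 − 272×191 = -436
Denominator: √[(79704 − 73984)(46836 − 36481)] = √[5720 × 10355] = 7696.1419
r = -436 / 7696.1419 ≈ -0.0567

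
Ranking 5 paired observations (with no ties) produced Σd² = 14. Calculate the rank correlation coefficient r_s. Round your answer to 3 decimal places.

0.300

ρ = 1 − 6Σd² / [n(n²−1)] = 1 − 6×14 / (5×24)
  = 1 − 84/120 = 1 − 0.7000 ≈ 0.300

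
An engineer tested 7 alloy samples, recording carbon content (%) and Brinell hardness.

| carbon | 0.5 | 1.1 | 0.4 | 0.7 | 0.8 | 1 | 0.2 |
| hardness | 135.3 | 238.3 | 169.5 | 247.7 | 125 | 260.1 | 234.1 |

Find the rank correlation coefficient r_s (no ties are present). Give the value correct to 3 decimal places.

0.357

Rank carbon: 3, 7, 2, 4, 5, 6, 1
Rank hardness: 2, 5, 3, 6, 1, 7, 4
d = rank(carbon) − rank(hardness): 1, 2, -1, -2, 4, -1, -3; Σd² = 36
ρ = 1 − 6Σd² / [n(n²−1)] = 1 − 6×36 / (7×48) = 1 − 216/336 ≈ 0.357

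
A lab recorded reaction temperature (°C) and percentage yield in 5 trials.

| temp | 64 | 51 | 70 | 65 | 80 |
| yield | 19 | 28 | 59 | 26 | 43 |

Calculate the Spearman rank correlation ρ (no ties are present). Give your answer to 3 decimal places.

Rank temp: 2, 1, 4, 3, 5
Rank yield: 1, 3, 5, 2, 4
d = rank(temp) − rank(yield): 1, -2, -1, 1, 1; Σd² = 8
ρ = 1 − 6Σd² / [n(n²−1)] = 1 − 6×8 / (5×24) = 1 − 48/120 ≈ 0.600

0.600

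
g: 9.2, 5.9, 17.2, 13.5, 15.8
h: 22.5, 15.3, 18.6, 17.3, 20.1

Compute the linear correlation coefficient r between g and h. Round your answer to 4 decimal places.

0.2472

n = 5, Σg = 61.6, Σh = 93.8, Σg² = 847.18, Σh² = 1789.6, Σgh = 1168.32
nΣgh − ΣgΣh = 5841.6 − 5778.08 = 63.52
nΣg² − (Σg)² = 4235.9 − 3794.56 = 441.34; nΣh² − (Σh)² = 8948 − 8798.44 = 149.56
r = 63.52 / √(441.34 × 149.56) = 63.52 / 256.9179 ≈ 0.2472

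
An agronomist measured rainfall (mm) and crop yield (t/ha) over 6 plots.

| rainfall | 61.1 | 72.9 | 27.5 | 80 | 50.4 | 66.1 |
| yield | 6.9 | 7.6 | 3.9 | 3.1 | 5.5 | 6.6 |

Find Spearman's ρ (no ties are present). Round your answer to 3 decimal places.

Rank rainfall: 3, 5, 1, 6, 2, 4
Rank yield: 5, 6, 2, 1, 3, 4
d = rank(rainfall) − rank(yield): -2, -1, -1, 5, -1, 0; Σd² = 32
ρ = 1 − 6Σd² / [n(n²−1)] = 1 − 6×32 / (6×35) = 1 − 192/210 ≈ 0.086

0.086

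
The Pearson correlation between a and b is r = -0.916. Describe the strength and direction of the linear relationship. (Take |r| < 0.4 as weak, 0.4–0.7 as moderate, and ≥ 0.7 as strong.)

strong negative

r = -0.916 < 0 so the relationship is negative.
|r| = 0.916, which falls in the strong range.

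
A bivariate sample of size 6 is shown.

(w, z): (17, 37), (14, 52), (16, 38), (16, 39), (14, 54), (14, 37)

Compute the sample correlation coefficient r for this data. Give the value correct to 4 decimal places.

-0.6605

n = 6, Σw = 91, Σz = 257, Σw² = 1389, Σz² = 11323, Σwz = 3863
nΣwz − ΣwΣz = 23178 − 23387 = -209
nΣw² − (Σw)² = 8334 − 8281 = 53; nΣz² − (Σz)² = 67938 − 66049 = 1889
r = -209 / √(53 × 1889) = -209 / 316.4127 ≈ -0.6605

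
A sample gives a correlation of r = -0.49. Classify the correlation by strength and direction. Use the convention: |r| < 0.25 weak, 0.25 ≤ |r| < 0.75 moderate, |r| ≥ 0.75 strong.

r = -0.49 < 0 so the relationship is negative.
|r| = 0.49, which falls in the moderate range.

moderate negative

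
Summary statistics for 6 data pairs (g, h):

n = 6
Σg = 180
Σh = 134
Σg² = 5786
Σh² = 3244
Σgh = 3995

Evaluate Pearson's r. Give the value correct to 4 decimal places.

r = (nΣgh − ΣgΣh) / √[(nΣg² − (Σg)²)(nΣh² − (Σh)²)]
Numerator: 6×3995 − 180×134 = -150
Denominator: √[(34716 − 32400)(19464 − 17956)] = √[2316 × 1508] = 1868.8307
r = -150 / 1868.8307 ≈ -0.0803

-0.0803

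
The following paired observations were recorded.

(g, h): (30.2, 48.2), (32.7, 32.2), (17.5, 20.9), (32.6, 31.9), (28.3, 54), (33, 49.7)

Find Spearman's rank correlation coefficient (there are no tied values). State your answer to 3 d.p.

0.257

Rank g: 3, 5, 1, 4, 2, 6
Rank h: 4, 3, 1, 2, 6, 5
d = rank(g) − rank(h): -1, 2, 0, 2, -4, 1; Σd² = 26
ρ = 1 − 6Σd² / [n(n²−1)] = 1 − 6×26 / (6×35) = 1 − 156/210 ≈ 0.257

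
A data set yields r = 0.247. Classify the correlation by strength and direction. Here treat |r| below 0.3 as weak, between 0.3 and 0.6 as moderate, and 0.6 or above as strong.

r = 0.247 > 0 so the relationship is positive.
|r| = 0.247, which falls in the weak range.

weak positive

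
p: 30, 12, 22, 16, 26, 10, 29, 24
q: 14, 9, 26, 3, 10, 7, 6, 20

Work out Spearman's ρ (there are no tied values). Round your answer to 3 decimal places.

Rank p: 8, 2, 4, 3, 6, 1, 7, 5
Rank q: 6, 4, 8, 1, 5, 3, 2, 7
d = rank(p) − rank(q): 2, -2, -4, 2, 1, -2, 5, -2; Σd² = 62
ρ = 1 − 6Σd² / [n(n²−1)] = 1 − 6×62 / (8×63) = 1 − 372/504 ≈ 0.262

0.262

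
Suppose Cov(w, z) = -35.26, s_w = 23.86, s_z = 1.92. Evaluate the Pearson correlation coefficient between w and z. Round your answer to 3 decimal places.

-0.770

r = Cov(w,z) / (s_w · s_z) = -35.26 / (23.86 × 1.92)
  = -35.26 / 45.8112 ≈ -0.770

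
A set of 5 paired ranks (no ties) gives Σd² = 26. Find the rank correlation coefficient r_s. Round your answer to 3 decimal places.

ρ = 1 − 6Σd² / [n(n²−1)] = 1 − 6×26 / (5×24)
  = 1 − 156/120 = 1 − 1.3000 ≈ -0.300

-0.300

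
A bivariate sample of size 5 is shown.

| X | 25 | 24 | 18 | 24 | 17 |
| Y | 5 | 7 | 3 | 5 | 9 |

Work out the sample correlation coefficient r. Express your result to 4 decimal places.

n = 5, ΣX = 108, ΣY = 29, ΣX² = 2390, ΣY² = 189, ΣXY = 620
nΣXY − ΣXΣY = 3100 − 3132 = -32
nΣX² − (ΣX)² = 11950 − 11664 = 286; nΣY² − (ΣY)² = 945 − 841 = 104
r = -32 / √(286 × 104) = -32 / 172.4645 ≈ -0.1855

-0.1855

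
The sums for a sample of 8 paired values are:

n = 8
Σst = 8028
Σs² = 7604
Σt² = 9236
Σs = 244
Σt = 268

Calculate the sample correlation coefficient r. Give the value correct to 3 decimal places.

-0.714

r = (nΣst − ΣsΣt) / √[(nΣs² − (Σs)²)(nΣt² − (Σt)²)]
Numerator: 8×8028 − 244×268 = -1168
Denominator: √[(60832 − 59536)(73888 − 71824)] = √[1296 × 2064] = 1635.5256
r = -1168 / 1635.5256 ≈ -0.714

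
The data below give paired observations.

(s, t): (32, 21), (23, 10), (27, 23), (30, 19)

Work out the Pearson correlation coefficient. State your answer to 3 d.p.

n = 4, Σs = 112, Σt = 73, Σs² = 3182, Σt² = 1431, Σst = 2093
nΣst − ΣsΣt = 8372 − 8176 = 196
nΣs² − (Σs)² = 12728 − 12544 = 184; nΣt² − (Σt)² = 5724 − 5329 = 395
r = 196 / √(184 × 395) = 196 / 269.5923 ≈ 0.727

0.727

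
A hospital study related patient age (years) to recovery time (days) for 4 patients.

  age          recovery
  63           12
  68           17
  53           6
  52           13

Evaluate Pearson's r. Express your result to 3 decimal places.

n = 4, Σx = 236, Σy = 48, Σx² = 14106, Σy² = 638, Σxy = 2906
nΣxy − ΣxΣy = 11624 − 11328 = 296
nΣx² − (Σx)² = 56424 − 55696 = 728; nΣy² − (Σy)² = 2552 − 2304 = 248
r = 296 / √(728 × 248) = 296 / 424.9047 ≈ 0.697

0.697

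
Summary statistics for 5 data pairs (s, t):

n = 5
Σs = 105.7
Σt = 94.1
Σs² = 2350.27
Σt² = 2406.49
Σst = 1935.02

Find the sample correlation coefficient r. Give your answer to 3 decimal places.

-0.200

r = (nΣst − ΣsΣt) / √[(nΣs² − (Σs)²)(nΣt² − (Σt)²)]
Numerator: 5×1935.02 − 105.7×94.1 = -271.27
Denominator: √[(11751.35 − 11172.49)(12032.45 − 8854.81)] = √[578.86 × 3177.64] = 1356.2480
r = -271.27 / 1356.2480 ≈ -0.200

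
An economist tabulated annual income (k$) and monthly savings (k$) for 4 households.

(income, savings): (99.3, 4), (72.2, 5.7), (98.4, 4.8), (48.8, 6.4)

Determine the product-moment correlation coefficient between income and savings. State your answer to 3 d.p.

n = 4, Σx = 318.7, Σy = 20.9, Σx² = 27137.33, Σy² = 112.49, Σxy = 1593.38
nΣxy − ΣxΣy = 6373.52 − 6660.83 = -287.31
nΣx² − (Σx)² = 108549.32 − 101569.69 = 6979.63; nΣy² − (Σy)² = 449.96 − 436.81 = 13.15
r = -287.31 / √(6979.63 × 13.15) = -287.31 / 302.9557 ≈ -0.948

-0.948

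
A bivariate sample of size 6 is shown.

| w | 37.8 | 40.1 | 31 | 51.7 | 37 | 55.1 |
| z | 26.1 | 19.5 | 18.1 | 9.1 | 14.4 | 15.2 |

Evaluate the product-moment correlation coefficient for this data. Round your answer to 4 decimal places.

-0.5364

n = 6, Σw = 252.7, Σz = 102.4, Σw² = 11075.75, Σz² = 1910.28, Σwz = 4170.42
nΣwz − ΣwΣz = 25022.52 − 25876.48 = -853.96
nΣw² − (Σw)² = 66454.5 − 63857.29 = 2597.21; nΣz² − (Σz)² = 11461.68 − 10485.76 = 975.92
r = -853.96 / √(2597.21 × 975.92) = -853.96 / 1592.0644 ≈ -0.5364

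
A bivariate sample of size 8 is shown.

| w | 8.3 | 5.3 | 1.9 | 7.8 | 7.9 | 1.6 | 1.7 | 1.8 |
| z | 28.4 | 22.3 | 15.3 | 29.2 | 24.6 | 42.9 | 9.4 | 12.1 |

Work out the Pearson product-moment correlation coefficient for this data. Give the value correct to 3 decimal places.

0.319

n = 8, Σw = 36.3, Σz = 184.2, Σw² = 232.53, Σz² = 5070.92, Σwz = 911.48
nΣwz − ΣwΣz = 7291.84 − 6686.46 = 605.38
nΣw² − (Σw)² = 1860.24 − 1317.69 = 542.55; nΣz² − (Σz)² = 40567.36 − 33929.64 = 6637.72
r = 605.38 / √(542.55 × 6637.72) = 605.38 / 1897.7078 ≈ 0.319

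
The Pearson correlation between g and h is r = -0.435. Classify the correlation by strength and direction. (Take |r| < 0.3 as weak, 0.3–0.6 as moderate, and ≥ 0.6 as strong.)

moderate negative

r = -0.435 < 0 so the relationship is negative.
|r| = 0.435, which falls in the moderate range.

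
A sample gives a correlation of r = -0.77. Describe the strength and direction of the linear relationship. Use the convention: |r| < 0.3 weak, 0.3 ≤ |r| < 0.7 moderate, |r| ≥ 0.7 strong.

strong negative

r = -0.77 < 0 so the relationship is negative.
|r| = 0.77, which falls in the strong range.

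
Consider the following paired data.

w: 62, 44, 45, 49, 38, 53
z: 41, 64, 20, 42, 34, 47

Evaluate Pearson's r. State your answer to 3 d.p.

n = 6, Σw = 291, Σz = 248, Σw² = 14459, Σz² = 11306, Σwz = 12099
nΣwz − ΣwΣz = 72594 − 72168 = 426
nΣw² − (Σw)² = 86754 − 84681 = 2073; nΣz² − (Σz)² = 67836 − 61504 = 6332
r = 426 / √(2073 × 6332) = 426 / 3623.0148 ≈ 0.118

0.118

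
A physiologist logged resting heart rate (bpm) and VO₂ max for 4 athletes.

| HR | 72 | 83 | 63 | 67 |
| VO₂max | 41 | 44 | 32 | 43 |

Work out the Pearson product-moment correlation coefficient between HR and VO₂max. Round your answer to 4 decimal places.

0.7102

n = 4, Σx = 285, Σy = 160, Σx² = 20531, Σy² = 6490, Σxy = 11501
nΣxy − ΣxΣy = 46004 − 45600 = 404
nΣx² − (Σx)² = 82124 − 81225 = 899; nΣy² − (Σy)² = 25960 − 25600 = 360
r = 404 / √(899 × 360) = 404 / 568.8937 ≈ 0.7102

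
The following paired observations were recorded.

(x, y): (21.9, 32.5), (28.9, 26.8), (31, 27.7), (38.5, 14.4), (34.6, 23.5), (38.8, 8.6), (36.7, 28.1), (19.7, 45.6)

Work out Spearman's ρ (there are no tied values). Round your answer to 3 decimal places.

-0.833

Rank x: 2, 3, 4, 7, 5, 8, 6, 1
Rank y: 7, 4, 5, 2, 3, 1, 6, 8
d = rank(x) − rank(y): -5, -1, -1, 5, 2, 7, 0, -7; Σd² = 154
ρ = 1 − 6Σd² / [n(n²−1)] = 1 − 6×154 / (8×63) = 1 − 924/504 ≈ -0.833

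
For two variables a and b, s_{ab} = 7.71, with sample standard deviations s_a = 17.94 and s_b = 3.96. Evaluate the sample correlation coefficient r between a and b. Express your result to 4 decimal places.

r = Cov(a,b) / (s_a · s_b) = 7.71 / (17.94 × 3.96)
  = 7.71 / 71.0424 ≈ 0.1085

0.1085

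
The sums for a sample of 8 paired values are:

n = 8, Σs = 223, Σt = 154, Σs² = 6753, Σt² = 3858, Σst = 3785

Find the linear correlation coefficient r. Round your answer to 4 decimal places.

r = (nΣst − ΣsΣt) / √[(nΣs² − (Σs)²)(nΣt² − (Σt)²)]
Numerator: 8×3785 − 223×154 = -4062
Denominator: √[(54024 − 49729)(30864 − 23716)] = √[4295 × 7148] = 5540.8176
r = -4062 / 5540.8176 ≈ -0.7331

-0.7331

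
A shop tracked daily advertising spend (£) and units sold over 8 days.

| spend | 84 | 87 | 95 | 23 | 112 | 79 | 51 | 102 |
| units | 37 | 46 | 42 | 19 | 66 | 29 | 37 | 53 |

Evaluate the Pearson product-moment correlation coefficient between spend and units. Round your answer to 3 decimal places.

n = 8, Σx = 633, Σy = 329, Σx² = 55969, Σy² = 14985, Σxy = 28513
nΣxy − ΣxΣy = 228104 − 208257 = 19847
nΣx² − (Σx)² = 447752 − 400689 = 47063; nΣy² − (Σy)² = 119880 − 108241 = 11639
r = 19847 / √(47063 × 11639) = 19847 / 23404.4068 ≈ 0.848

0.848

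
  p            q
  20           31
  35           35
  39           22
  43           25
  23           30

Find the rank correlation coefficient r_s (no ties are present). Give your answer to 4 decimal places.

-0.6000

Rank p: 1, 3, 4, 5, 2
Rank q: 4, 5, 1, 2, 3
d = rank(p) − rank(q): -3, -2, 3, 3, -1; Σd² = 32
ρ = 1 − 6Σd² / [n(n²−1)] = 1 − 6×32 / (5×24) = 1 − 192/120 ≈ -0.6000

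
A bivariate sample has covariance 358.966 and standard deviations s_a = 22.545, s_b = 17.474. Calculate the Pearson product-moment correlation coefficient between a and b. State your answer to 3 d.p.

0.911

r = Cov(a,b) / (s_a · s_b) = 358.966 / (22.545 × 17.474)
  = 358.966 / 393.9513 ≈ 0.911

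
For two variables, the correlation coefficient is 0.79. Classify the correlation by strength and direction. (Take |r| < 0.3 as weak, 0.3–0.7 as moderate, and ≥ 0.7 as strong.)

strong positive

r = 0.79 > 0 so the relationship is positive.
|r| = 0.79, which falls in the strong range.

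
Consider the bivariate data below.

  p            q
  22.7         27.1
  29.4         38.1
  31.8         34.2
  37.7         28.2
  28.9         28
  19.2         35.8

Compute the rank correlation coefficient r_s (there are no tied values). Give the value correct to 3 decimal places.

Rank p: 2, 4, 5, 6, 3, 1
Rank q: 1, 6, 4, 3, 2, 5
d = rank(p) − rank(q): 1, -2, 1, 3, 1, -4; Σd² = 32
ρ = 1 − 6Σd² / [n(n²−1)] = 1 − 6×32 / (6×35) = 1 − 192/210 ≈ 0.086

0.086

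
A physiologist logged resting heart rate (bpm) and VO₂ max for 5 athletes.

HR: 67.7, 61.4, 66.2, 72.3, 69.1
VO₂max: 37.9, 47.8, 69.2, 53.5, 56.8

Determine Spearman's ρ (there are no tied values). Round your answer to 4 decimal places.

Rank HR: 3, 1, 2, 5, 4
Rank VO₂max: 1, 2, 5, 3, 4
d = rank(HR) − rank(VO₂max): 2, -1, -3, 2, 0; Σd² = 18
ρ = 1 − 6Σd² / [n(n²−1)] = 1 − 6×18 / (5×24) = 1 − 108/120 ≈ 0.1000

0.1000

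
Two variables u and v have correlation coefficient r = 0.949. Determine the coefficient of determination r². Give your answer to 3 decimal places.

0.901

r² = (0.949)² = 0.901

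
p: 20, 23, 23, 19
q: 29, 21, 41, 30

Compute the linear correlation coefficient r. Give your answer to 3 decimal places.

0.093

n = 4, Σp = 85, Σq = 121, Σp² = 1819, Σq² = 3863, Σpq = 2576
nΣpq − ΣpΣq = 10304 − 10285 = 19
nΣp² − (Σp)² = 7276 − 7225 = 51; nΣq² − (Σq)² = 15452 − 14641 = 811
r = 19 / √(51 × 811) = 19 / 203.3740 ≈ 0.093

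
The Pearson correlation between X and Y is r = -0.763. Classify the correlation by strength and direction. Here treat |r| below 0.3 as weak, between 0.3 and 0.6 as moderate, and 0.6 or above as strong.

strong negative

r = -0.763 < 0 so the relationship is negative.
|r| = 0.763, which falls in the strong range.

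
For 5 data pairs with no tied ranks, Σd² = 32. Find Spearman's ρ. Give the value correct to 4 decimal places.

ρ = 1 − 6Σd² / [n(n²−1)] = 1 − 6×32 / (5×24)
  = 1 − 192/120 = 1 − 1.60000 ≈ -0.6000

-0.6000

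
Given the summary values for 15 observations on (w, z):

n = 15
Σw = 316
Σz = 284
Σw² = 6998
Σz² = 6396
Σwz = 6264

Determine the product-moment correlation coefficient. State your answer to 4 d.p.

0.4769

r = (nΣwz − ΣwΣz) / √[(nΣw² − (Σw)²)(nΣz² − (Σz)²)]
Numerator: 15×6264 − 316×284 = 4216
Denominator: √[(104970 − 99856)(95940 − 80656)] = √[5114 × 15284] = 8840.9488
r = 4216 / 8840.9488 ≈ 0.4769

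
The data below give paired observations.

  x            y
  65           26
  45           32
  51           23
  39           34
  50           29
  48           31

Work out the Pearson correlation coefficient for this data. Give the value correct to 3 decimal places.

-0.707

n = 6, Σx = 298, Σy = 175, Σx² = 15176, Σy² = 5187, Σxy = 8567
nΣxy − ΣxΣy = 51402 − 52150 = -748
nΣx² − (Σx)² = 91056 − 88804 = 2252; nΣy² − (Σy)² = 31122 − 30625 = 497
r = -748 / √(2252 × 497) = -748 / 1057.9433 ≈ -0.707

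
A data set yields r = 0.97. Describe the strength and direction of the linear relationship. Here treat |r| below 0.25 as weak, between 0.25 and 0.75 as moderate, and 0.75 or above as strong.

r = 0.97 > 0 so the relationship is positive.
|r| = 0.97, which falls in the strong range.

strong positive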